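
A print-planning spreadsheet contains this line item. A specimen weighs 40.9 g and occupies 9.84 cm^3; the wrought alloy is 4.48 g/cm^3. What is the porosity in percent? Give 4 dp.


rho_part = 40.9 / 9.84 = 4.15650407 g/cm^3
Porosity = (1 - 4.15650407/4.48)*100 = 7.2209 %


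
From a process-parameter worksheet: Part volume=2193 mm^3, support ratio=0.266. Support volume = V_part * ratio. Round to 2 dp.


V_support = 2193 * 0.266 = 583.34 mm^3


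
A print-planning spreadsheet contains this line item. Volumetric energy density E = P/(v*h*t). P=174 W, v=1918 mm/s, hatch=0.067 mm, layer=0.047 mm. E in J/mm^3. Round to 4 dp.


E = 174 / (1918*0.067*0.047) = 28.809 J/mm^3


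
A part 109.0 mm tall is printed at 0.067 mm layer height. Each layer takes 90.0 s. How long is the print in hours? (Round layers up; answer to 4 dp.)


Layers = ceil(109.0/0.067) = 1627
t = 1627 * 90.0 / 3600 = 40.675 hrs


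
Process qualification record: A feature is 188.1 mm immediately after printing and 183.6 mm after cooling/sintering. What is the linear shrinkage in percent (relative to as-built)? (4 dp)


Shrinkage = ((188.1-183.6)/188.1)*100 = 2.3923 %


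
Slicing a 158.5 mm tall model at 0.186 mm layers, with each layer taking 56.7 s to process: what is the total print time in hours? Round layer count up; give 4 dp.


Layers = ceil(158.5/0.186) = 853
t = 853 * 56.7 / 3600 = 13.4348 hrs


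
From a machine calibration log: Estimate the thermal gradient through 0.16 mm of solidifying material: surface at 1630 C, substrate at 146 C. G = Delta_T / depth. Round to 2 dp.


G = (1630-146)/0.16 = 9275.0 C/mm


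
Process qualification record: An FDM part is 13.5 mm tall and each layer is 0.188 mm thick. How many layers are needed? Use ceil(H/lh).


Layers = ceil(13.5/0.188) = 72


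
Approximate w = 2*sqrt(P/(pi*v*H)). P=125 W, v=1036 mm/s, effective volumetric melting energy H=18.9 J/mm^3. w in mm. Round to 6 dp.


w = 2*sqrt(125/(pi*1036*18.9)) = 0.090157 mm


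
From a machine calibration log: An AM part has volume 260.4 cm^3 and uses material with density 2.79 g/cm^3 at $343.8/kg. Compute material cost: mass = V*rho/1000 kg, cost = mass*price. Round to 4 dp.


Mass = 260.4*2.79/1000 = 0.726516 kg
Cost = 0.726516 * 343.8 = 249.7762 $


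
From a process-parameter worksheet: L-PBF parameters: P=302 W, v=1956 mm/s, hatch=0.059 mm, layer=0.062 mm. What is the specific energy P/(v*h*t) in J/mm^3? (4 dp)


Build rate = 1956 * 0.059 * 0.062 = 7.155048 mm^3/s
SE = 302 / 7.155048 = 42.208 J/mm^3


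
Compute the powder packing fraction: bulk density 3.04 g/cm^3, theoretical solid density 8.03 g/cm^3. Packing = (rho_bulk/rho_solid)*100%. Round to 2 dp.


Packing = (3.04/8.03)*100 = 37.86 %


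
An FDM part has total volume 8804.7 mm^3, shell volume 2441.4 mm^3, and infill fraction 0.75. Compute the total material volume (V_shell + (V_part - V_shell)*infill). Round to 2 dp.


V_infill = (8804.7 - 2441.4) * 0.75 = 4772.48
V_total = 2441.4 + 4772.48 = 7213.88 mm^3


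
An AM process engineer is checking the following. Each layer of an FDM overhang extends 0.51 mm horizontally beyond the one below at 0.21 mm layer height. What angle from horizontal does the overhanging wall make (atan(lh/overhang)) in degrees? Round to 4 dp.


angle = atan(0.21/0.51) = 22.3801 degrees


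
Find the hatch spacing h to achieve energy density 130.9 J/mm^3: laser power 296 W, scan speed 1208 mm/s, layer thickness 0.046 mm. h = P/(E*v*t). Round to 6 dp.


h = 296 / (130.9*1208*0.046) = 0.040694 mm


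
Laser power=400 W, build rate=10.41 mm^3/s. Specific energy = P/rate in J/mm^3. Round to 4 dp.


SE = 400 / 10.41 = 38.4246 J/mm^3


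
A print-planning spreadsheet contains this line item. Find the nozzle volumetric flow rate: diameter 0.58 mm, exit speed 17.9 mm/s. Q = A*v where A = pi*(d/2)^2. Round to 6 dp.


A = pi*(0.58/2)^2 = 0.26420794 mm^2
Q = 0.26420794 * 17.9 = 4.729322 mm^3/s


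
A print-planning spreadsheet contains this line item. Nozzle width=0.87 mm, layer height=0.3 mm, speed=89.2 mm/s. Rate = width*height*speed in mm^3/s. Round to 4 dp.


Rate = 0.87 * 0.3 * 89.2 = 23.2812 mm^3/s


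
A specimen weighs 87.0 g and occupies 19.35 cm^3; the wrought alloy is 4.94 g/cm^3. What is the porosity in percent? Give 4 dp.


rho_part = 87.0 / 19.35 = 4.49612403 g/cm^3
Porosity = (1 - 4.49612403/4.94)*100 = 8.9853 %


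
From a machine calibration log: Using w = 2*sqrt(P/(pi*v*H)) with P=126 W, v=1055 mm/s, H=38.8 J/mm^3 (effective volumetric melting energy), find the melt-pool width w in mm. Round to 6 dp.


w = 2*sqrt(126/(pi*1055*38.8)) = 0.062603 mm


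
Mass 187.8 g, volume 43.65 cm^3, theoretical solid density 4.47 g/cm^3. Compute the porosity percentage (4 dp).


rho_part = 187.8 / 43.65 = 4.3024055 g/cm^3
Porosity = (1 - 4.3024055/4.47)*100 = 3.7493 %


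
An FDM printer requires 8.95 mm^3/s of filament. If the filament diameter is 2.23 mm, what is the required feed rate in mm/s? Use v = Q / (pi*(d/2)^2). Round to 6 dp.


A = pi*(2.23/2)^2 = 3.905707
v = 8.95 / 3.905707 = 2.291519 mm/s


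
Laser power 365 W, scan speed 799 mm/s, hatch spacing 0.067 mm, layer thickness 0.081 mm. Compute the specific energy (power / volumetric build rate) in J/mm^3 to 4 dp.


Build rate = 799 * 0.067 * 0.081 = 4.336173 mm^3/s
SE = 365 / 4.336173 = 84.1756 J/mm^3


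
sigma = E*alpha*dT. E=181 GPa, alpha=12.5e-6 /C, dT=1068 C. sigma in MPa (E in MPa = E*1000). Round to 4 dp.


sigma = 181*1000 * 12.5e-6 * 1068 = 2416.35 MPa


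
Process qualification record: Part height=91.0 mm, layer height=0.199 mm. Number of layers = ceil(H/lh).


Layers = ceil(91.0/0.199) = 458


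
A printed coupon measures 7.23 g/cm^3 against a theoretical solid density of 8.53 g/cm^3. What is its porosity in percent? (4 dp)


Porosity = (1-7.23/8.53)*100 = 15.2403 %


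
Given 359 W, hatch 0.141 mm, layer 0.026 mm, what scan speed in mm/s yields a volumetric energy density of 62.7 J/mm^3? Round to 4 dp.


v = 359 / (62.7*0.141*0.026) = 1561.8325 mm/s


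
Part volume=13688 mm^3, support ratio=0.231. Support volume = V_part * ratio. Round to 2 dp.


V_support = 13688 * 0.231 = 3161.93 mm^3


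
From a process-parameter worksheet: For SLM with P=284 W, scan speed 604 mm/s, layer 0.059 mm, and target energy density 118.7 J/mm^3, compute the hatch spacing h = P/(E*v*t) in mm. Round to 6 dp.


h = 284 / (118.7*604*0.059) = 0.06714 mm


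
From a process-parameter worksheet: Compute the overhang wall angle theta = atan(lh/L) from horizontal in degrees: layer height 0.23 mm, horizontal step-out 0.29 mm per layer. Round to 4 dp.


angle = atan(0.23/0.29) = 38.4181 degrees


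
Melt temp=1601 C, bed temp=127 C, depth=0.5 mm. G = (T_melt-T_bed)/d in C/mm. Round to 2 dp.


G = (1601-127)/0.5 = 2948.0 C/mm


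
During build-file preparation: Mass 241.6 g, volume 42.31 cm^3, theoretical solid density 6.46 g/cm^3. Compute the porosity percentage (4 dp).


rho_part = 241.6 / 42.31 = 5.71023399 g/cm^3
Porosity = (1 - 5.71023399/6.46)*100 = 11.6063 %


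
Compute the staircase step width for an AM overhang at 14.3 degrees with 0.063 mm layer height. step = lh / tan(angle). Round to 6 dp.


step = 0.063 / tan(14.3) = 0.247159 mm


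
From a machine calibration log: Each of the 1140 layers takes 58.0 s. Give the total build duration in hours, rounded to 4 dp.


t = 1140 * 58.0 / 3600 = 18.3667 hrs


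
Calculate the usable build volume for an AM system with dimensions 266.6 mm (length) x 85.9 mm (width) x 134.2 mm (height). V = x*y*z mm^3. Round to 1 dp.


V = 266.6 * 85.9 * 134.2 = 3073306.1 mm^3


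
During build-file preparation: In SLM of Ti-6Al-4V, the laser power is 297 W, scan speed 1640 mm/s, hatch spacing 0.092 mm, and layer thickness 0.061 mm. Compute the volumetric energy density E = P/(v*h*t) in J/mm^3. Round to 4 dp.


E = 297 / (1640*0.092*0.061) = 32.2697 J/mm^3


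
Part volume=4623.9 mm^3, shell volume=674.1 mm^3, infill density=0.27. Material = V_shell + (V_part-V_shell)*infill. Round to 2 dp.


V_infill = (4623.9 - 674.1) * 0.27 = 1066.45
V_total = 674.1 + 1066.45 = 1740.55 mm^3


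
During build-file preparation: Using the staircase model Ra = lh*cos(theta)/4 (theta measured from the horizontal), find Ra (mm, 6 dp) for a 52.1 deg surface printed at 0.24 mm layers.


Ra = 0.24 * cos(52.1) / 4 = 0.036857 mm


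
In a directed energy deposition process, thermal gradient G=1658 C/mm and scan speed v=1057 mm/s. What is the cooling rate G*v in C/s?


CR = 1658 * 1057 = 1752506 C/s


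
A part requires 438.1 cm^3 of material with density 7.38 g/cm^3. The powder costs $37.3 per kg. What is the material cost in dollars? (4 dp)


Mass = 438.1*7.38/1000 = 3.233178 kg
Cost = 3.233178 * 37.3 = 120.5975 $


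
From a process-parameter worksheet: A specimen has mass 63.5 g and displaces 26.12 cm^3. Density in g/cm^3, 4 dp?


rho = 63.5 / 26.12 = 2.4311 g/cm^3


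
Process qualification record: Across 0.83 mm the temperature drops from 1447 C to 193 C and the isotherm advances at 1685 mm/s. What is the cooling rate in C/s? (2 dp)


G = (1447-193)/0.83 = 1510.84337349 C/mm
CR = 1510.84337349 * 1685 = 2545771.08 C/s


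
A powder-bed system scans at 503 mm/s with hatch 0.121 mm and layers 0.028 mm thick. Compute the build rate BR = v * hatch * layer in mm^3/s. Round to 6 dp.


Rate = 503 * 0.121 * 0.028 = 1.704164 mm^3/s


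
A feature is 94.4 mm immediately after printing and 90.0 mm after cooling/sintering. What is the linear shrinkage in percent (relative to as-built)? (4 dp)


Shrinkage = ((94.4-90.0)/94.4)*100 = 4.661 %


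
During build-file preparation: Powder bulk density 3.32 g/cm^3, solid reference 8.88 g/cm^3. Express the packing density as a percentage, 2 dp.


Packing = (3.32/8.88)*100 = 37.39 %


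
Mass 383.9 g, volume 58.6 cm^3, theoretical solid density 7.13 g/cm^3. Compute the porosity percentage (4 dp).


rho_part = 383.9 / 58.6 = 6.55119454 g/cm^3
Porosity = (1 - 6.55119454/7.13)*100 = 8.1179 %


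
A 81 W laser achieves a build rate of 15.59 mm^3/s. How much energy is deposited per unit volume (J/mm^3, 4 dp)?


SE = 81 / 15.59 = 5.1956 J/mm^3


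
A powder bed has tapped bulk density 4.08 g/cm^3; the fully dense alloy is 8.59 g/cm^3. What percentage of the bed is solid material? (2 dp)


Packing = (4.08/8.59)*100 = 47.5 %


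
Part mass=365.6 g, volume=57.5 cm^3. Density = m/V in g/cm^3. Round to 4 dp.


rho = 365.6 / 57.5 = 6.3583 g/cm^3


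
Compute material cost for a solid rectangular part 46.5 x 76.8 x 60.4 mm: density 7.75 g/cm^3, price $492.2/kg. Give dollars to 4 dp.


V = 46.5 * 76.8 * 60.4 = 215700.48 mm^3 = 215.70048 cm^3
Mass = 215.70048 * 7.75 / 1000 = 1.67167872 kg
Cost = 1.67167872 * 492.2 = 822.8003 $


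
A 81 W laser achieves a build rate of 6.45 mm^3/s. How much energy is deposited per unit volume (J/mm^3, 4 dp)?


SE = 81 / 6.45 = 12.5581 J/mm^3


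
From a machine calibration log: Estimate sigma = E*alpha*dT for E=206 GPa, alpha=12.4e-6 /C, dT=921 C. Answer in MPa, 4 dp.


sigma = 206*1000 * 12.4e-6 * 921 = 2352.6024 MPa


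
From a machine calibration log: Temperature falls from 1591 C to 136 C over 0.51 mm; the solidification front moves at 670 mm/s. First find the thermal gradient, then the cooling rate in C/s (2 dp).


G = (1591-136)/0.51 = 2852.94117647 C/mm
CR = 2852.94117647 * 670 = 1911470.59 C/s


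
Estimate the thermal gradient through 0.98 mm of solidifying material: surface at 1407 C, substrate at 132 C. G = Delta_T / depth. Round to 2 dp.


G = (1407-132)/0.98 = 1301.02 C/mm


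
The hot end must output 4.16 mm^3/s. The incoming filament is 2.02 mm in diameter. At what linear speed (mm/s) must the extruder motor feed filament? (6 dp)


A = pi*(2.02/2)^2 = 3.204739
v = 4.16 / 3.204739 = 1.298078 mm/s


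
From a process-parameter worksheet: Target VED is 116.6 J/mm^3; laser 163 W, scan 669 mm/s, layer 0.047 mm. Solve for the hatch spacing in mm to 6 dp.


h = 163 / (116.6*669*0.047) = 0.04446 mm


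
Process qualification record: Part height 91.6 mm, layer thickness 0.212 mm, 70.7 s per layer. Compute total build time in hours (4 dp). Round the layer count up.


Layers = ceil(91.6/0.212) = 433
t = 433 * 70.7 / 3600 = 8.5036 hrs


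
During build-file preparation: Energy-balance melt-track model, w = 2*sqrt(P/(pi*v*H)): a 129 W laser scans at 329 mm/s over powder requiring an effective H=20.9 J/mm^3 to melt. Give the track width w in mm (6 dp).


w = 2*sqrt(129/(pi*329*20.9)) = 0.154553 mm


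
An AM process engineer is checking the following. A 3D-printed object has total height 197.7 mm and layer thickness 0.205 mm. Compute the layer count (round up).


Layers = ceil(197.7/0.205) = 965


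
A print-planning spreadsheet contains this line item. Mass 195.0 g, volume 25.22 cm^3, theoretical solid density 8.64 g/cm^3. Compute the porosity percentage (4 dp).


rho_part = 195.0 / 25.22 = 7.73195876 g/cm^3
Porosity = (1 - 7.73195876/8.64)*100 = 10.5097 %


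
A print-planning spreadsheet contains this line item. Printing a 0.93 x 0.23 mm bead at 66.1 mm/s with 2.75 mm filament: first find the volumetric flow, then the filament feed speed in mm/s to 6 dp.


Q = 0.93 * 0.23 * 66.1 = 14.13879 mm^3/s
A_fil = pi*(2.75/2)^2 = 5.93957361 mm^2
v_feed = 14.13879 / 5.93957361 = 2.380439 mm/s


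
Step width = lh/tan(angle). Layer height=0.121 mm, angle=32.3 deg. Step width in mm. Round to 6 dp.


step = 0.121 / tan(32.3) = 0.191403 mm


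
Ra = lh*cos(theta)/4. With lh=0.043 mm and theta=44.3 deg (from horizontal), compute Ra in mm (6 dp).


Ra = 0.043 * cos(44.3) / 4 = 0.007694 mm


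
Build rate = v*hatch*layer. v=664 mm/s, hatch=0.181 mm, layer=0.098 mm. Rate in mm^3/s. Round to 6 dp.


Rate = 664 * 0.181 * 0.098 = 11.778032 mm^3/s


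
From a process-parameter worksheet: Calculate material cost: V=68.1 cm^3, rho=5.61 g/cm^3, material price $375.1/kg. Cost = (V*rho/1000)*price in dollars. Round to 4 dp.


Mass = 68.1*5.61/1000 = 0.382041 kg
Cost = 0.382041 * 375.1 = 143.3036 $


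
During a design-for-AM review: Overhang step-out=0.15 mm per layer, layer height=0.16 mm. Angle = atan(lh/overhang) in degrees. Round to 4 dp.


angle = atan(0.16/0.15) = 46.8476 degrees


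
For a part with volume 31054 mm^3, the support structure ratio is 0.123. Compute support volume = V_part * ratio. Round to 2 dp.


V_support = 31054 * 0.123 = 3819.64 mm^3


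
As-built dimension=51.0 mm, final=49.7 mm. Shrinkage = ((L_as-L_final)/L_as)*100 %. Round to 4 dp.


Shrinkage = ((51.0-49.7)/51.0)*100 = 2.549 %


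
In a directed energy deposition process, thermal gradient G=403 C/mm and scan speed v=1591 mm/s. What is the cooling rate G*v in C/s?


CR = 403 * 1591 = 641173 C/s


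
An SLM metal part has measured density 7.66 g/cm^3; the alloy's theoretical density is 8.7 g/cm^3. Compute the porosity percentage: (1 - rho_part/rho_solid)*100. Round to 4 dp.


Porosity = (1-7.66/8.7)*100 = 11.954 %


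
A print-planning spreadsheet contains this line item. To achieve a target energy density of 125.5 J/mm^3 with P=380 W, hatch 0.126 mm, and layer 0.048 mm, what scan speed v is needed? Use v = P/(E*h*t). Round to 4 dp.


v = 380 / (125.5*0.126*0.048) = 500.6429 mm/s


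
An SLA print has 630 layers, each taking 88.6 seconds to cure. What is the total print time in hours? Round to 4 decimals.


t = 630 * 88.6 / 3600 = 15.505 hrs


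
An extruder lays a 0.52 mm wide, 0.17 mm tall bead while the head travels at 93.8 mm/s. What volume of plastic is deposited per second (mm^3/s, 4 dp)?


Rate = 0.52 * 0.17 * 93.8 = 8.2919 mm^3/s


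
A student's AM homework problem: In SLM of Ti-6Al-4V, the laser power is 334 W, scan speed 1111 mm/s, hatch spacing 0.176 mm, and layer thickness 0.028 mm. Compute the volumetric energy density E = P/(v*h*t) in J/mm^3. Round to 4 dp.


E = 334 / (1111*0.176*0.028) = 61.0045 J/mm^3


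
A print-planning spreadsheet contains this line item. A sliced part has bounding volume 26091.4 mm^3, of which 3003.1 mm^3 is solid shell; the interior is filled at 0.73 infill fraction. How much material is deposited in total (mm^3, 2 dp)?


V_infill = (26091.4 - 3003.1) * 0.73 = 16854.46
V_total = 3003.1 + 16854.46 = 19857.56 mm^3


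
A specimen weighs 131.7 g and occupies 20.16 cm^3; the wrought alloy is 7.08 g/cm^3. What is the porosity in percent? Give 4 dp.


rho_part = 131.7 / 20.16 = 6.5327381 g/cm^3
Porosity = (1 - 6.5327381/7.08)*100 = 7.7297 %


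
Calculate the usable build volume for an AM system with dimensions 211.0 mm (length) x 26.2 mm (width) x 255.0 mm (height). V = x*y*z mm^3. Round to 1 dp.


V = 211.0 * 26.2 * 255.0 = 1409691.0 mm^3


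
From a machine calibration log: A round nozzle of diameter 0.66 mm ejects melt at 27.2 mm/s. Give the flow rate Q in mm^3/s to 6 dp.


A = pi*(0.66/2)^2 = 0.34211944 mm^2
Q = 0.34211944 * 27.2 = 9.305649 mm^3/s


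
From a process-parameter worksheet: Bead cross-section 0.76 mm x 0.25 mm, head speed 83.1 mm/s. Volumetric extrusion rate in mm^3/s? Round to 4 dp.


Rate = 0.76 * 0.25 * 83.1 = 15.789 mm^3/s


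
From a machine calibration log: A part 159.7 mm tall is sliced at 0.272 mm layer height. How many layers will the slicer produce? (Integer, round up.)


Layers = ceil(159.7/0.272) = 588


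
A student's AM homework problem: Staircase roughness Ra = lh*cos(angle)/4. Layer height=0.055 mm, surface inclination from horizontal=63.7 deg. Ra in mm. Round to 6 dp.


Ra = 0.055 * cos(63.7) / 4 = 0.006092 mm


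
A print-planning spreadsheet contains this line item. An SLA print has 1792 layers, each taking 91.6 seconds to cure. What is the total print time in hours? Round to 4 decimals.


t = 1792 * 91.6 / 3600 = 45.5964 hrs


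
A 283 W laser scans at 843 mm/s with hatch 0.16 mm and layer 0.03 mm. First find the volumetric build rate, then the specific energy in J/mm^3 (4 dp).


Build rate = 843 * 0.16 * 0.03 = 4.0464 mm^3/s
SE = 283 / 4.0464 = 69.9387 J/mm^3


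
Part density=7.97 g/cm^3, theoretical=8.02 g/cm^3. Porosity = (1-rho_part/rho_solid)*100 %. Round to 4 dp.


Porosity = (1-7.97/8.02)*100 = 0.6234 %


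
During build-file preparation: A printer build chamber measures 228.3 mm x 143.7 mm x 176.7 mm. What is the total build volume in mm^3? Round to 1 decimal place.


V = 228.3 * 143.7 * 176.7 = 5796945.7 mm^3


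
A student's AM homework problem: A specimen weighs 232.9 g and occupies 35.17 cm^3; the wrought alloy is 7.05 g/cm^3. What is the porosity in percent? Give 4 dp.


rho_part = 232.9 / 35.17 = 6.62212113 g/cm^3
Porosity = (1 - 6.62212113/7.05)*100 = 6.0692 %


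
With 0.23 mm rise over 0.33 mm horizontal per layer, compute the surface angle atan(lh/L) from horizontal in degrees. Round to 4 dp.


angle = atan(0.23/0.33) = 34.8753 degrees


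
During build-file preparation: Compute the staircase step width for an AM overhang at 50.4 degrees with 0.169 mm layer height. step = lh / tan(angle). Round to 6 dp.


step = 0.169 / tan(50.4) = 0.139809 mm


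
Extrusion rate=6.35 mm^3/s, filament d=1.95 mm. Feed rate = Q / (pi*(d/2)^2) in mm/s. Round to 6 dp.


A = pi*(1.95/2)^2 = 2.986477
v = 6.35 / 2.986477 = 2.126251 mm/s


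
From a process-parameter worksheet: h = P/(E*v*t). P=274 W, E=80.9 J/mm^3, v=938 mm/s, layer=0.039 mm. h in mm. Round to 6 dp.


h = 274 / (80.9*938*0.039) = 0.092584 mm


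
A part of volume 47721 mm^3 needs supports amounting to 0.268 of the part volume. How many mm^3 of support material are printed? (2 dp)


V_support = 47721 * 0.268 = 12789.23 mm^3


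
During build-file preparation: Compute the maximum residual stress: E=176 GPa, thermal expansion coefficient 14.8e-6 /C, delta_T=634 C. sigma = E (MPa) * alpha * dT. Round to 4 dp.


sigma = 176*1000 * 14.8e-6 * 634 = 1651.4432 MPa


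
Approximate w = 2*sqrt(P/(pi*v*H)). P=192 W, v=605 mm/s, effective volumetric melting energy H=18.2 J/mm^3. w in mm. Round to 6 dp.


w = 2*sqrt(192/(pi*605*18.2)) = 0.149002 mm


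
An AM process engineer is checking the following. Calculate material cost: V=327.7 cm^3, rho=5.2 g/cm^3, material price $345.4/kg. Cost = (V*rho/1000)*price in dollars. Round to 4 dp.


Mass = 327.7*5.2/1000 = 1.70404 kg
Cost = 1.70404 * 345.4 = 588.5754 $


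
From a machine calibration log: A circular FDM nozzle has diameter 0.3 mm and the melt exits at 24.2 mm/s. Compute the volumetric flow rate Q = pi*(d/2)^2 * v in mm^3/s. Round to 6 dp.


A = pi*(0.3/2)^2 = 0.07068583 mm^2
Q = 0.07068583 * 24.2 = 1.710597 mm^3/s


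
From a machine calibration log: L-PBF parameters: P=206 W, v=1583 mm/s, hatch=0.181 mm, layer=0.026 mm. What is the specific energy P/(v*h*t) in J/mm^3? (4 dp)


Build rate = 1583 * 0.181 * 0.026 = 7.449598 mm^3/s
SE = 206 / 7.449598 = 27.6525 J/mm^3


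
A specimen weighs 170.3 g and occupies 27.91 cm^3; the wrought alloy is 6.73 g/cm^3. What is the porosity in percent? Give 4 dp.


rho_part = 170.3 / 27.91 = 6.10175564 g/cm^3
Porosity = (1 - 6.10175564/6.73)*100 = 9.335 %


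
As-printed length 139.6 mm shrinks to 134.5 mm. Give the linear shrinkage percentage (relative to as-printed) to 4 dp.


Shrinkage = ((139.6-134.5)/139.6)*100 = 3.6533 %


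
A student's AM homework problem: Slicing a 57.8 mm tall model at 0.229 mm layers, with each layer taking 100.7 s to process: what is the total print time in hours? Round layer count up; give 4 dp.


Layers = ceil(57.8/0.229) = 253
t = 253 * 100.7 / 3600 = 7.077 hrs


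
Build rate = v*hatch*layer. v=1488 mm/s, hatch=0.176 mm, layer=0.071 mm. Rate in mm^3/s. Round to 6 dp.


Rate = 1488 * 0.176 * 0.071 = 18.594048 mm^3/s


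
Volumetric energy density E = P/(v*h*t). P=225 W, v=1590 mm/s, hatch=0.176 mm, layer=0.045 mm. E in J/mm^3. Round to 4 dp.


E = 225 / (1590*0.176*0.045) = 17.8674 J/mm^3


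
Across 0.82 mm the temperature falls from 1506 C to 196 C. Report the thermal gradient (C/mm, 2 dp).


G = (1506-196)/0.82 = 1597.56 C/mm


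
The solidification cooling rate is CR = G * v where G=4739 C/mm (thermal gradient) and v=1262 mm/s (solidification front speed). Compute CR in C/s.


CR = 4739 * 1262 = 5980618 C/s


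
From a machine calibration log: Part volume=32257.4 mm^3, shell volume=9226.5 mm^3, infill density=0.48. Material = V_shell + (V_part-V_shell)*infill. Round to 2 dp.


V_infill = (32257.4 - 9226.5) * 0.48 = 11054.83
V_total = 9226.5 + 11054.83 = 20281.33 mm^3


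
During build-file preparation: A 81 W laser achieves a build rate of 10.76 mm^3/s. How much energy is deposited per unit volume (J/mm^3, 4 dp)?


SE = 81 / 10.76 = 7.5279 J/mm^3


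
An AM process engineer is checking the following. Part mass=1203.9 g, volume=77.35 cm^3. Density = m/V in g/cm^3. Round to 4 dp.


rho = 1203.9 / 77.35 = 15.5643 g/cm^3


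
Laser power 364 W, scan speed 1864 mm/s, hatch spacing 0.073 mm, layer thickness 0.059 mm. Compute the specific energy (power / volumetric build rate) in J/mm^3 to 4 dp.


Build rate = 1864 * 0.073 * 0.059 = 8.028248 mm^3/s
SE = 364 / 8.028248 = 45.3399 J/mm^3


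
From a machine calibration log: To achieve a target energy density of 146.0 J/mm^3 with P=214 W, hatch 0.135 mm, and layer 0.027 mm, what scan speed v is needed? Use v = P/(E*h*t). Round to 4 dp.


v = 214 / (146.0*0.135*0.027) = 402.1271 mm/s


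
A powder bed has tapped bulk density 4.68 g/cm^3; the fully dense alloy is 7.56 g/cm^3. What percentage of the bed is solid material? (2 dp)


Packing = (4.68/7.56)*100 = 61.9 %


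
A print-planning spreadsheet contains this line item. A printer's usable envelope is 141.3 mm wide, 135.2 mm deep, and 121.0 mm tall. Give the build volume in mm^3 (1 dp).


V = 141.3 * 135.2 * 121.0 = 2311555.0 mm^3


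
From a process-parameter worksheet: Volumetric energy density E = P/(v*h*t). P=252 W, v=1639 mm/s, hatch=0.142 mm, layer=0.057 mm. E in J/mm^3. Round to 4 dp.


E = 252 / (1639*0.142*0.057) = 18.9958 J/mm^3


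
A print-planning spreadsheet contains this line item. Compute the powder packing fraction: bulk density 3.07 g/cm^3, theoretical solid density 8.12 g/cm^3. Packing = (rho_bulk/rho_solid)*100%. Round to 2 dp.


Packing = (3.07/8.12)*100 = 37.81 %


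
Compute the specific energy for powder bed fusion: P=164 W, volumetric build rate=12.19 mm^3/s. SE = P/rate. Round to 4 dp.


SE = 164 / 12.19 = 13.4537 J/mm^3


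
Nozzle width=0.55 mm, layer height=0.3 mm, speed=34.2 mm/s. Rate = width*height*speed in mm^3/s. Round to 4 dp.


Rate = 0.55 * 0.3 * 34.2 = 5.643 mm^3/s


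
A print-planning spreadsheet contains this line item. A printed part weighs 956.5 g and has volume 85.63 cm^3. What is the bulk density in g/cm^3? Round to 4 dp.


rho = 956.5 / 85.63 = 11.1702 g/cm^3


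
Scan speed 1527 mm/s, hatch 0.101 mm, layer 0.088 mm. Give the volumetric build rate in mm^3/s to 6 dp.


Rate = 1527 * 0.101 * 0.088 = 13.571976 mm^3/s


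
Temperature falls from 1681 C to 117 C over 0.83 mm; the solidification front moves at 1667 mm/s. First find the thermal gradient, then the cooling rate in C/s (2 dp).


G = (1681-117)/0.83 = 1884.3373494 C/mm
CR = 1884.3373494 * 1667 = 3141190.36 C/s


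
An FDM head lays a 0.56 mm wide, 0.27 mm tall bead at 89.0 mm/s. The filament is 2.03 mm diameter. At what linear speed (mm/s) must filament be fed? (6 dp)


Q = 0.56 * 0.27 * 89.0 = 13.4568 mm^3/s
A_fil = pi*(2.03/2)^2 = 3.23654729 mm^2
v_feed = 13.4568 / 3.23654729 = 4.157764 mm/s


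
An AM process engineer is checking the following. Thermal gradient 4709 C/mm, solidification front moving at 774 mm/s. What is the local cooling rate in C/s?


CR = 4709 * 774 = 3644766 C/s


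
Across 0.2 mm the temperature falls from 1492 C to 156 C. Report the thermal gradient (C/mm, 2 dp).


G = (1492-156)/0.2 = 6680.0 C/mm


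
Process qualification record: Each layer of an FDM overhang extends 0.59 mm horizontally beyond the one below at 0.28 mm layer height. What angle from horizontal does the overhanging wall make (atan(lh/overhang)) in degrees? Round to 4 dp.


angle = atan(0.28/0.59) = 25.3879 degrees


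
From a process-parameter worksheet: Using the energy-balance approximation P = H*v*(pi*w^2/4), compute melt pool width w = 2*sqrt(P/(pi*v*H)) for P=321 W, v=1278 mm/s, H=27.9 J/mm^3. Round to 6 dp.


w = 2*sqrt(321/(pi*1278*27.9)) = 0.107063 mm


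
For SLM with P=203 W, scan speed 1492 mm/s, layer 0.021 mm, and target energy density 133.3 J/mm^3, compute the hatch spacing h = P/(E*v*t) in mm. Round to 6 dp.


h = 203 / (133.3*1492*0.021) = 0.048605 mm


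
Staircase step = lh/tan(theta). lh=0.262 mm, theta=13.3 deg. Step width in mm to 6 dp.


step = 0.262 / tan(13.3) = 1.108338 mm


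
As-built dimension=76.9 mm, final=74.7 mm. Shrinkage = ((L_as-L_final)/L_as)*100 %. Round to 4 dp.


Shrinkage = ((76.9-74.7)/76.9)*100 = 2.8609 %


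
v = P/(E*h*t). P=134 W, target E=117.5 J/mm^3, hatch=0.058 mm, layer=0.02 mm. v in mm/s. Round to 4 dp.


v = 134 / (117.5*0.058*0.02) = 983.1255 mm/s


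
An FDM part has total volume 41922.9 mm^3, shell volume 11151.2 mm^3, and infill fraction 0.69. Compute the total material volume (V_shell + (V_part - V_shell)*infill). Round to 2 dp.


V_infill = (41922.9 - 11151.2) * 0.69 = 21232.47
V_total = 11151.2 + 21232.47 = 32383.67 mm^3


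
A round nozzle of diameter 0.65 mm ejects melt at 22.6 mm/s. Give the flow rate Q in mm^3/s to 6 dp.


A = pi*(0.65/2)^2 = 0.33183072 mm^2
Q = 0.33183072 * 22.6 = 7.499374 mm^3/s


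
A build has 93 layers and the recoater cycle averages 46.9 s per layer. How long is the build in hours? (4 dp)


t = 93 * 46.9 / 3600 = 1.2116 hrs


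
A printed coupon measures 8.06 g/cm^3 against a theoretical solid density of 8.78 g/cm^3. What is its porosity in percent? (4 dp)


Porosity = (1-8.06/8.78)*100 = 8.2005 %


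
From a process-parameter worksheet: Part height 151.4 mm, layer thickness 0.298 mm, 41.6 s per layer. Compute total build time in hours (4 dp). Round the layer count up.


Layers = ceil(151.4/0.298) = 509
t = 509 * 41.6 / 3600 = 5.8818 hrs


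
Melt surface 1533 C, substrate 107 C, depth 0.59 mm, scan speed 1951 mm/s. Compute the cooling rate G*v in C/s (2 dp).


G = (1533-107)/0.59 = 2416.94915254 C/mm
CR = 2416.94915254 * 1951 = 4715467.8 C/s


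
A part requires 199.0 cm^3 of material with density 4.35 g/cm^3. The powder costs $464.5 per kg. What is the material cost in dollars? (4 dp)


Mass = 199.0*4.35/1000 = 0.86565 kg
Cost = 0.86565 * 464.5 = 402.0944 $


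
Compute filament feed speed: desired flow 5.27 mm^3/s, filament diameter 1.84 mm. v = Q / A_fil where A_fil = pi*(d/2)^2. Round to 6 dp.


A = pi*(1.84/2)^2 = 2.659044
v = 5.27 / 2.659044 = 1.981915 mm/s


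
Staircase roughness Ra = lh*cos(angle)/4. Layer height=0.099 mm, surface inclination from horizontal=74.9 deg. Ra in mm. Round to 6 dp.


Ra = 0.099 * cos(74.9) / 4 = 0.006447 mm


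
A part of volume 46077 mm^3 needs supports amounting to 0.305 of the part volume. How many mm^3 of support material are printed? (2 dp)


V_support = 46077 * 0.305 = 14053.49 mm^3


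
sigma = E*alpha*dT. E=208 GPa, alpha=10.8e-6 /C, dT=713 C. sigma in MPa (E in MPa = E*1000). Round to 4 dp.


sigma = 208*1000 * 10.8e-6 * 713 = 1601.6832 MPa


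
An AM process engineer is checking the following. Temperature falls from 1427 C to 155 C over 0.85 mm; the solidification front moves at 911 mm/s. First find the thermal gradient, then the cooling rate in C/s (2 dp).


G = (1427-155)/0.85 = 1496.47058824 C/mm
CR = 1496.47058824 * 911 = 1363284.71 C/s


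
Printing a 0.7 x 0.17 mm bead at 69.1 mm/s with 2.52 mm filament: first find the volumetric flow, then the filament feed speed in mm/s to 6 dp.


Q = 0.7 * 0.17 * 69.1 = 8.2229 mm^3/s
A_fil = pi*(2.52/2)^2 = 4.9875925 mm^2
v_feed = 8.2229 / 4.9875925 = 1.648671 mm/s


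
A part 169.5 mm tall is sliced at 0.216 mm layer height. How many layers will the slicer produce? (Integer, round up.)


Layers = ceil(169.5/0.216) = 785


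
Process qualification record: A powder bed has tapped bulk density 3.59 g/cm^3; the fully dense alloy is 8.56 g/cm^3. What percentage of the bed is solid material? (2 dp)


Packing = (3.59/8.56)*100 = 41.94 %


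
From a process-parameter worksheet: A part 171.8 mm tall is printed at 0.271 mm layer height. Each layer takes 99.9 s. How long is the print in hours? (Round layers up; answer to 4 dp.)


Layers = ceil(171.8/0.271) = 634
t = 634 * 99.9 / 3600 = 17.5935 hrs


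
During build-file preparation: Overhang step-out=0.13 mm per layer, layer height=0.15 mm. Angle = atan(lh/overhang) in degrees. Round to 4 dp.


angle = atan(0.15/0.13) = 49.0856 degrees


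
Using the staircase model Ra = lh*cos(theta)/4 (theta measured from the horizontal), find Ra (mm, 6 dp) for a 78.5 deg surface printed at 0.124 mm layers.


Ra = 0.124 * cos(78.5) / 4 = 0.00618 mm


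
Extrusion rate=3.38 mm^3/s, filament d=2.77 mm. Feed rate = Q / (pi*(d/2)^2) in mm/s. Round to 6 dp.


A = pi*(2.77/2)^2 = 6.026282
v = 3.38 / 6.026282 = 0.560877 mm/s


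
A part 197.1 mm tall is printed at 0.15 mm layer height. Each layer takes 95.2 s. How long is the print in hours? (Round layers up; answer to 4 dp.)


Layers = ceil(197.1/0.15) = 1314
t = 1314 * 95.2 / 3600 = 34.748 hrs


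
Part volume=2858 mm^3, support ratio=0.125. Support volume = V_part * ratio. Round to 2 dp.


V_support = 2858 * 0.125 = 357.25 mm^3


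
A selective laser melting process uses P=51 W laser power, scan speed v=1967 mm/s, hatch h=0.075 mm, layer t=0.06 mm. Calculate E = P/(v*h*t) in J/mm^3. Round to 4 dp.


E = 51 / (1967*0.075*0.06) = 5.7617 J/mm^3


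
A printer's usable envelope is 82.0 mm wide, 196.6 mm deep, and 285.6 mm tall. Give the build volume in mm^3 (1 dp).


V = 82.0 * 196.6 * 285.6 = 4604214.7 mm^3


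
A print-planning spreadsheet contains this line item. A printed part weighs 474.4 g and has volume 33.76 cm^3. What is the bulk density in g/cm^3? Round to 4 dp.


rho = 474.4 / 33.76 = 14.0521 g/cm^3


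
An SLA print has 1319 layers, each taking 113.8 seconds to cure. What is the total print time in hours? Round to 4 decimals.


t = 1319 * 113.8 / 3600 = 41.6951 hrs


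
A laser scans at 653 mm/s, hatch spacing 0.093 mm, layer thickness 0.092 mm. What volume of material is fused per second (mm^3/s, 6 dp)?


Rate = 653 * 0.093 * 0.092 = 5.587068 mm^3/s


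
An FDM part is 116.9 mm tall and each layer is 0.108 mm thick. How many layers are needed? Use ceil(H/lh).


Layers = ceil(116.9/0.108) = 1083


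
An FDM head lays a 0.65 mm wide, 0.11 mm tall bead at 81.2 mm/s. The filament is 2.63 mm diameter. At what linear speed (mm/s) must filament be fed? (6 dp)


Q = 0.65 * 0.11 * 81.2 = 5.8058 mm^3/s
A_fil = pi*(2.63/2)^2 = 5.43252056 mm^2
v_feed = 5.8058 / 5.43252056 = 1.068712 mm/s


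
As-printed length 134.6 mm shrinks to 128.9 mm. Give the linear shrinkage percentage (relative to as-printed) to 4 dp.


Shrinkage = ((134.6-128.9)/134.6)*100 = 4.2348 %


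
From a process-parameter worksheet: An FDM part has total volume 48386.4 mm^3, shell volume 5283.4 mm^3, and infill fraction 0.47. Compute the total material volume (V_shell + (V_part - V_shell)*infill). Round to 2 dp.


V_infill = (48386.4 - 5283.4) * 0.47 = 20258.41
V_total = 5283.4 + 20258.41 = 25541.81 mm^3


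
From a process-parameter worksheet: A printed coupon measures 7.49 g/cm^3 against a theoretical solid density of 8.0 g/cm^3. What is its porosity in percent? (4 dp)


Porosity = (1-7.49/8.0)*100 = 6.375 %


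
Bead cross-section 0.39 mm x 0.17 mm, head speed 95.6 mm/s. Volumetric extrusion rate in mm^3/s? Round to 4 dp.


Rate = 0.39 * 0.17 * 95.6 = 6.3383 mm^3/s


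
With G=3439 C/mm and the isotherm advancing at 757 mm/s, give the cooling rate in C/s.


CR = 3439 * 757 = 2603323 C/s


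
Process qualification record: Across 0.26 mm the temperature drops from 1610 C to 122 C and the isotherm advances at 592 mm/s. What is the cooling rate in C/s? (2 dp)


G = (1610-122)/0.26 = 5723.07692308 C/mm
CR = 5723.07692308 * 592 = 3388061.54 C/s


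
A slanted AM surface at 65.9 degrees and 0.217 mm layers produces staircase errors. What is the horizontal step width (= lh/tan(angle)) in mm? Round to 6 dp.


step = 0.217 / tan(65.9) = 0.097069 mm


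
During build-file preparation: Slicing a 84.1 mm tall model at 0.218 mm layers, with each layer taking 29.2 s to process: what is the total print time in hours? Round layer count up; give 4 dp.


Layers = ceil(84.1/0.218) = 386
t = 386 * 29.2 / 3600 = 3.1309 hrs


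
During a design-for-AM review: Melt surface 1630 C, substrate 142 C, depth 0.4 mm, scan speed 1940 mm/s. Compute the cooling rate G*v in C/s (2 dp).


G = (1630-142)/0.4 = 3720.0 C/mm
CR = 3720.0 * 1940 = 7216800.0 C/s


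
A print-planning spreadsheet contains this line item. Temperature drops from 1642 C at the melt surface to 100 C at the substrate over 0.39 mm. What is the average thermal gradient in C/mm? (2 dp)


G = (1642-100)/0.39 = 3953.85 C/mm


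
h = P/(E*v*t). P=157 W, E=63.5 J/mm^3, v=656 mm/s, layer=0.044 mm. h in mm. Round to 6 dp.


h = 157 / (63.5*656*0.044) = 0.085658 mm


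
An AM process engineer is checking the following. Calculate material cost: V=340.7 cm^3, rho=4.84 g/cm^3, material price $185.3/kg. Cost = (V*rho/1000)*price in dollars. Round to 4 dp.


Mass = 340.7*4.84/1000 = 1.648988 kg
Cost = 1.648988 * 185.3 = 305.5575 $


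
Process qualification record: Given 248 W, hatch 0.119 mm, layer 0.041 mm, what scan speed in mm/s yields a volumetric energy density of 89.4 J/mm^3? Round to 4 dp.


v = 248 / (89.4*0.119*0.041) = 568.5692 mm/s


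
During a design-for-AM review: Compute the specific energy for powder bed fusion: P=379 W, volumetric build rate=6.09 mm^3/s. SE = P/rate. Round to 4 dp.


SE = 379 / 6.09 = 62.2332 J/mm^3


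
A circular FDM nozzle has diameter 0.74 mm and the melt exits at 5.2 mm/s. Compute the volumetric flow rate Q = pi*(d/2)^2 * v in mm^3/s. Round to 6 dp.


A = pi*(0.74/2)^2 = 0.43008403 mm^2
Q = 0.43008403 * 5.2 = 2.236437 mm^3/s


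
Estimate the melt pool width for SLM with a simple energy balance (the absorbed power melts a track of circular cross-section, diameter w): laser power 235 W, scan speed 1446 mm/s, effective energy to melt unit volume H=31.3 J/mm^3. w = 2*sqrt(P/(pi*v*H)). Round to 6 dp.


w = 2*sqrt(235/(pi*1446*31.3)) = 0.081308 mm


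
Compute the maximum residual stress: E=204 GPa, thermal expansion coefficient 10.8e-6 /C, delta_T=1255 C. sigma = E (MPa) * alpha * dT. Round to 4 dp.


sigma = 204*1000 * 10.8e-6 * 1255 = 2765.016 MPa


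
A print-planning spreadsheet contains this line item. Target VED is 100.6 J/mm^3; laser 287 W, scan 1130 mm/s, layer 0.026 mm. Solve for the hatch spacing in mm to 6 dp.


h = 287 / (100.6*1130*0.026) = 0.097103 mm


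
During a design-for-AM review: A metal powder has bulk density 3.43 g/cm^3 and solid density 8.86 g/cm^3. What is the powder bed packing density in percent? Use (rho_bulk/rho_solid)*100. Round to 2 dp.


Packing = (3.43/8.86)*100 = 38.71 %


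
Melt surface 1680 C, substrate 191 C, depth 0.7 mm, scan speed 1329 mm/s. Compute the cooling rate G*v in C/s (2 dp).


G = (1680-191)/0.7 = 2127.14285714 C/mm
CR = 2127.14285714 * 1329 = 2826972.86 C/s


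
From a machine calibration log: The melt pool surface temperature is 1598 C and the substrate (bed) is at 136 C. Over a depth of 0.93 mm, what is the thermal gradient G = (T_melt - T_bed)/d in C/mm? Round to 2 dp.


G = (1598-136)/0.93 = 1572.04 C/mm


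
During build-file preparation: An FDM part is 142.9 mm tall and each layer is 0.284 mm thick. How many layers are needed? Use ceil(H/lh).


Layers = ceil(142.9/0.284) = 504


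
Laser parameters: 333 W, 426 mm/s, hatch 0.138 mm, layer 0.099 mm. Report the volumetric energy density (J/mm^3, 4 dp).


E = 333 / (426*0.138*0.099) = 57.2164 J/mm^3


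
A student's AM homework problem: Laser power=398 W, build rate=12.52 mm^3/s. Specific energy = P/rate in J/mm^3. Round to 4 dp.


SE = 398 / 12.52 = 31.7891 J/mm^3


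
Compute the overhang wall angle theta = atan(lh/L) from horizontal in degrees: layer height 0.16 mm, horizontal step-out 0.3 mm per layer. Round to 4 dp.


angle = atan(0.16/0.3) = 28.0725 degrees


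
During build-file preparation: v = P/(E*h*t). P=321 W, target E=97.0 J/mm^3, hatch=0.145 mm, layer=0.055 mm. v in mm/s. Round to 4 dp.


v = 321 / (97.0*0.145*0.055) = 414.9565 mm/s


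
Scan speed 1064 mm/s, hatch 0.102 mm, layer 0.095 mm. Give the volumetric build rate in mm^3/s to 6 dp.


Rate = 1064 * 0.102 * 0.095 = 10.31016 mm^3/s


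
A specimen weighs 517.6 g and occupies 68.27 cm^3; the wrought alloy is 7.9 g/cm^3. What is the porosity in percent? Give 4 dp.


rho_part = 517.6 / 68.27 = 7.58166105 g/cm^3
Porosity = (1 - 7.58166105/7.9)*100 = 4.0296 %


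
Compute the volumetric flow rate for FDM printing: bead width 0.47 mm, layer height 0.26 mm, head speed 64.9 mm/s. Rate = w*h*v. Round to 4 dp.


Rate = 0.47 * 0.26 * 64.9 = 7.9308 mm^3/s


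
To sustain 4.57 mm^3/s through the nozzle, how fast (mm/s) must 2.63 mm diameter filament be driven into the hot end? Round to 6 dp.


A = pi*(2.63/2)^2 = 5.432521
v = 4.57 / 5.432521 = 0.84123 mm/s
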